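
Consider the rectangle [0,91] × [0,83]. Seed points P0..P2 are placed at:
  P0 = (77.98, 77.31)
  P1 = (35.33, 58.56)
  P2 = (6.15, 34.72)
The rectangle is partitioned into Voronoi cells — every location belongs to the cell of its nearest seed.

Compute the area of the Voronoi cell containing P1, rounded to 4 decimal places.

Area of P1's cell: 3547.7820

1. box [0,91]×[0,83]: [(0, 0) (91, 0) (91, 83) (0, 83)]
2. ⊥bis P1·P0 via (56.655,67.935): [(0, 0) (86.5209, 0) (50.0321, 83) (0, 83)]  |A|=5666.9481
3. ⊥bis P1·P2 via (20.74,46.64): [(0, 72.0256) (58.8448, 0) (86.5209, 0) (50.0321, 83) (0, 83)]  |A|=3547.782
4. canonical 5-gon: [(0, 72.0256) (58.8448, 0) (86.5209, 0) (50.0321, 83) (0, 83)]
5. shoelace: 3547.782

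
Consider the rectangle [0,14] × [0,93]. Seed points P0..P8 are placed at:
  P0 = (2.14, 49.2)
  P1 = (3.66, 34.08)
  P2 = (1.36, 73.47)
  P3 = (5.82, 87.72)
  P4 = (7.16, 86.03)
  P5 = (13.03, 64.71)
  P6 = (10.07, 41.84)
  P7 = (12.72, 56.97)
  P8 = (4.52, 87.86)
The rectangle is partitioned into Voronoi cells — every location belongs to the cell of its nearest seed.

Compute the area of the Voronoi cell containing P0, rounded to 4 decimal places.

1. box [0,14]×[0,93]: [(0, 0) (14, 0) (14, 93) (0, 93)]
2. ⊥bis P0·P1 via (2.9,41.64): [(0, 41.3485) (14, 42.7559) (14, 93) (0, 93)]  |A|=713.2696
3. ⊥bis P0·P2 via (1.75,61.335): [(0, 61.2788) (0, 41.3485) (14, 42.7559) (14, 61.7287)]  |A|=272.3218
4. ⊥bis P0·P3 via (3.98,68.46): [(0, 61.2788) (0, 41.3485) (14, 42.7559) (14, 61.7287)]  |A|=272.3218
5. ⊥bis P0·P4 via (4.65,67.615): [(0, 61.2788) (0, 41.3485) (14, 42.7559) (14, 61.7287)]  |A|=272.3218
6. ⊥bis P0·P5 via (7.585,56.955): [(1.3645, 61.3226) (0, 61.2788) (0, 41.3485) (14, 42.7559) (14, 52.4509)]  |A|=213.7065
7. ⊥bis P0·P6 via (6.105,45.52): [(13.1146, 53.0725) (1.3645, 61.3226) (0, 61.2788) (0, 41.3485) (2.4631, 41.5961)]  |A|=149.3905
8. ⊥bis P0·P7 via (7.43,53.085): [(9.9463, 49.6587) (1.3971, 61.2997) (1.3645, 61.3226) (0, 61.2788) (0, 41.3485) (2.4631, 41.5961)]  |A|=116.3567
9. ⊥bis P0·P8 via (3.33,68.53): [(9.9463, 49.6587) (1.3971, 61.2997) (1.3645, 61.3226) (0, 61.2788) (0, 41.3485) (2.4631, 41.5961)]  |A|=116.3567
10. canonical 6-gon: [(9.9463, 49.6587) (1.3971, 61.2997) (1.3645, 61.3226) (0, 61.2788) (0, 41.3485) (2.4631, 41.5961)]
11. shoelace: 116.3567

Area of P0's cell: 116.3567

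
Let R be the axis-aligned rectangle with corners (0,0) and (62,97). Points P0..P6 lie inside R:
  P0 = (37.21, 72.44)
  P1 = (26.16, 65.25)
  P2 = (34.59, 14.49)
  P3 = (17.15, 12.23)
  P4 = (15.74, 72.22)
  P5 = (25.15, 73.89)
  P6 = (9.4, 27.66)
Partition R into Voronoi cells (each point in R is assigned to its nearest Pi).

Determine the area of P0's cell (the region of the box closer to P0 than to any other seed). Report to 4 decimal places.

1. box [0,62]×[0,97]: [(0, 0) (62, 0) (62, 97) (0, 97)]
2. ⊥bis P0·P1 via (31.685,68.845): [(62, 22.2552) (62, 97) (13.3651, 97)]  |A|=1817.6017
3. ⊥bis P0·P2 via (35.9,43.465): [(48.572, 42.8921) (62, 42.285) (62, 97) (13.3651, 97)]  |A|=1683.1218
4. ⊥bis P0·P3 via (27.18,42.335): [(48.572, 42.8921) (62, 42.285) (62, 97) (13.3651, 97)]  |A|=1683.1218
5. ⊥bis P0·P4 via (26.475,72.33): [(26.4279, 76.9244) (48.572, 42.8921) (62, 42.285) (62, 97) (26.2222, 97)]  |A|=1554.065
6. ⊥bis P0·P5 via (31.18,73.165): [(30.8204, 70.1738) (48.572, 42.8921) (62, 42.285) (62, 97) (34.0457, 97)]  |A|=1405.7312
7. ⊥bis P0·P6 via (23.305,50.05): [(30.8204, 70.1738) (48.572, 42.8921) (62, 42.285) (62, 97) (34.0457, 97)]  |A|=1405.7312
8. canonical 5-gon: [(30.8204, 70.1738) (48.572, 42.8921) (62, 42.285) (62, 97) (34.0457, 97)]
9. shoelace: 1405.7312

Area of P0's cell: 1405.7312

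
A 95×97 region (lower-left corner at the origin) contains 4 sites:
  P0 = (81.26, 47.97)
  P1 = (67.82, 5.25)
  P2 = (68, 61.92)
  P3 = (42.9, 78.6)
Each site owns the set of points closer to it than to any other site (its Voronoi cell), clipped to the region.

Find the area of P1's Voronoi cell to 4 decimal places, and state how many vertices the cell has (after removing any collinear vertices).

1. box [0,95]×[0,97]: [(0, 0) (95, 0) (95, 97) (0, 97)]
2. ⊥bis P1·P0 via (74.54,26.61): [(0, 50.0608) (0, 0) (95, 0) (95, 20.1731)]  |A|=3336.1118
3. ⊥bis P1·P2 via (67.91,33.585): [(52.211, 33.6349) (0, 33.8007) (0, 0) (95, 0) (95, 20.1731)]  |A|=2911.6344
4. ⊥bis P1·P3 via (55.36,41.925): [(52.211, 33.6349) (31.1555, 33.7017) (0, 23.1169) (0, 0) (95, 0) (95, 20.1731)]  |A|=2745.2054
5. canonical 6-gon: [(52.211, 33.6349) (31.1555, 33.7017) (0, 23.1169) (0, 0) (95, 0) (95, 20.1731)]
6. shoelace: 2745.2054

Area of P1's cell: 2745.2054 (6 vertices)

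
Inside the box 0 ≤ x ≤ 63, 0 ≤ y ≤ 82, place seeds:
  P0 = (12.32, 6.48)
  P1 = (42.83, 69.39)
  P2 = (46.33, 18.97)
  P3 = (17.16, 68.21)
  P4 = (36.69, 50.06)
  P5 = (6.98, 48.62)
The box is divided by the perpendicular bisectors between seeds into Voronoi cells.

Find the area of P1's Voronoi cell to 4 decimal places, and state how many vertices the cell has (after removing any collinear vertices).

1. box [0,63]×[0,82]: [(0, 0) (63, 0) (63, 82) (0, 82)]
2. ⊥bis P1·P0 via (27.575,37.935): [(0, 51.3083) (63, 20.7546) (63, 82) (0, 82)]  |A|=2896.0181
3. ⊥bis P1·P2 via (44.58,44.18): [(0, 51.3083) (18.4397, 42.3654) (63, 45.4587) (63, 82) (0, 82)]  |A|=2345.6088
4. ⊥bis P1·P3 via (29.995,68.8): [(31.1695, 43.2491) (63, 45.4587) (63, 82) (29.3882, 82)]  |A|=1232.8077
5. ⊥bis P1·P4 via (39.76,59.725): [(30.2736, 62.7383) (63, 52.343) (63, 82) (29.3882, 82)]  |A|=808.9931
6. ⊥bis P1·P5 via (24.905,59.005): [(30.2736, 62.7383) (63, 52.343) (63, 82) (29.3882, 82)]  |A|=808.9931
7. canonical 4-gon: [(30.2736, 62.7383) (63, 52.343) (63, 82) (29.3882, 82)]
8. shoelace: 808.9931

Area of P1's cell: 808.9931 (4 vertices)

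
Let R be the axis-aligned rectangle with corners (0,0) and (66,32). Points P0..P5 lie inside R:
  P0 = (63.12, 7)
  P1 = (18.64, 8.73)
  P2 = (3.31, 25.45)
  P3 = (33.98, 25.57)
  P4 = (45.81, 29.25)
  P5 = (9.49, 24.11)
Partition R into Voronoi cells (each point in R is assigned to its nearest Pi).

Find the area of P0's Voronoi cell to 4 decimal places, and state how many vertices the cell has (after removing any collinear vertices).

Area of P0's cell: 429.2901 (5 vertices)

1. box [0,66]×[0,32]: [(0, 0) (66, 0) (66, 32) (0, 32)]
2. ⊥bis P0·P1 via (40.88,7.865): [(40.5741, 0) (66, 0) (66, 32) (41.8187, 32)]  |A|=793.7151
3. ⊥bis P0·P2 via (33.215,16.225): [(40.5741, 0) (66, 0) (66, 32) (41.8187, 32)]  |A|=793.7151
4. ⊥bis P0·P3 via (48.55,16.285): [(40.7302, 4.0142) (40.5741, 0) (66, 0) (66, 32) (58.5647, 32)]  |A|=559.3908
5. ⊥bis P0·P4 via (54.465,18.125): [(45.0595, 10.8077) (40.7302, 4.0142) (40.5741, 0) (66, 0) (66, 27.099)]  |A|=429.2901
6. ⊥bis P0·P5 via (36.305,15.555): [(45.0595, 10.8077) (40.7302, 4.0142) (40.5741, 0) (66, 0) (66, 27.099)]  |A|=429.2901
7. canonical 5-gon: [(45.0595, 10.8077) (40.7302, 4.0142) (40.5741, 0) (66, 0) (66, 27.099)]
8. shoelace: 429.2901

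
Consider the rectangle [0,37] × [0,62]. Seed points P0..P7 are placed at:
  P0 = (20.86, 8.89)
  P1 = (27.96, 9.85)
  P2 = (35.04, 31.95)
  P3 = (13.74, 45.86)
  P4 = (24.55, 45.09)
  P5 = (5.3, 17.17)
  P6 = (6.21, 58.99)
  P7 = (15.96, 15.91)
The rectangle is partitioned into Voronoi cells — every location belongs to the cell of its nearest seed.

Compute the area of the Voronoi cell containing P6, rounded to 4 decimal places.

1. box [0,37]×[0,62]: [(0, 0) (37, 0) (37, 62) (0, 62)]
2. ⊥bis P6·P0 via (13.535,33.94): [(0, 29.9822) (37, 40.8015) (37, 62) (0, 62)]  |A|=984.5019
3. ⊥bis P6·P1 via (17.085,34.42): [(0, 29.9822) (20.8006, 36.0646) (37, 43.2346) (37, 62) (0, 62)]  |A|=964.7944
4. ⊥bis P6·P2 via (20.625,45.47): [(0, 29.9822) (8.4035, 32.4395) (36.1287, 62) (0, 62)]  |A|=668.5226
5. ⊥bis P6·P3 via (9.975,52.425): [(0, 46.7044) (26.6708, 62) (0, 62)]  |A|=203.9736
6. ⊥bis P6·P4 via (15.38,52.04): [(0, 46.7044) (20.0517, 58.2039) (22.9287, 62) (0, 62)]  |A|=196.871
7. ⊥bis P6·P5 via (5.755,38.08): [(0, 46.7044) (20.0517, 58.2039) (22.9287, 62) (0, 62)]  |A|=196.871
8. ⊥bis P6·P7 via (11.085,37.45): [(0, 46.7044) (20.0517, 58.2039) (22.9287, 62) (0, 62)]  |A|=196.871
9. canonical 4-gon: [(0, 46.7044) (20.0517, 58.2039) (22.9287, 62) (0, 62)]
10. shoelace: 196.871

Area of P6's cell: 196.8710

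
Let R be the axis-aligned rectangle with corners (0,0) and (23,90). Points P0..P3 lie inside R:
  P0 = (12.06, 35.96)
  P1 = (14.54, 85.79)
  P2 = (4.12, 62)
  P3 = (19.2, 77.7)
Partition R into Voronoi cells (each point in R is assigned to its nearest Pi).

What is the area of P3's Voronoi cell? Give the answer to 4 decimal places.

Area of P3's cell: 225.3932

1. box [0,23]×[0,90]: [(0, 0) (23, 0) (23, 90) (0, 90)]
2. ⊥bis P3·P0 via (15.63,56.83): [(0, 59.5037) (23, 55.5693) (23, 90) (0, 90)]  |A|=746.6611
3. ⊥bis P3·P1 via (16.87,81.745): [(0, 72.0275) (0, 59.5037) (23, 55.5693) (23, 85.276)]  |A|=485.6519
4. ⊥bis P3·P2 via (11.66,69.85): [(5.8717, 75.4097) (23, 58.9578) (23, 85.276)]  |A|=225.3932
5. canonical 3-gon: [(5.8717, 75.4097) (23, 58.9578) (23, 85.276)]
6. shoelace: 225.3932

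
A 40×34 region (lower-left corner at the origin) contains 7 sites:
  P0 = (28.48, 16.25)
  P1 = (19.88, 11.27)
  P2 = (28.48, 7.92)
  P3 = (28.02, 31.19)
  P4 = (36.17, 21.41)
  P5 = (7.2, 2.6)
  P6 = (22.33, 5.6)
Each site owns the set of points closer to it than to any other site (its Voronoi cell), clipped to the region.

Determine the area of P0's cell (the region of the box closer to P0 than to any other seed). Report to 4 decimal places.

Area of P0's cell: 128.4639

1. box [0,40]×[0,34]: [(0, 0) (40, 0) (40, 34) (0, 34)]
2. ⊥bis P0·P1 via (24.18,13.76): [(32.148, 0) (40, 0) (40, 34) (12.4596, 34)]  |A|=601.6703
3. ⊥bis P0·P2 via (28.48,12.085): [(25.1499, 12.085) (40, 12.085) (40, 34) (12.4596, 34)]  |A|=464.4931
4. ⊥bis P0·P3 via (28.25,23.72): [(18.5848, 23.4224) (25.1499, 12.085) (40, 12.085) (40, 24.0818)]  |A|=212.6374
5. ⊥bis P0·P4 via (32.325,18.83): [(29.0277, 23.7439) (18.5848, 23.4224) (25.1499, 12.085) (36.8509, 12.085)]  |A|=128.4639
6. ⊥bis P0·P5 via (17.84,9.425): [(29.0277, 23.7439) (18.5848, 23.4224) (25.1499, 12.085) (36.8509, 12.085)]  |A|=128.4639
7. ⊥bis P0·P6 via (25.405,10.925): [(29.0277, 23.7439) (18.5848, 23.4224) (25.1499, 12.085) (36.8509, 12.085)]  |A|=128.4639
8. canonical 4-gon: [(29.0277, 23.7439) (18.5848, 23.4224) (25.1499, 12.085) (36.8509, 12.085)]
9. shoelace: 128.4639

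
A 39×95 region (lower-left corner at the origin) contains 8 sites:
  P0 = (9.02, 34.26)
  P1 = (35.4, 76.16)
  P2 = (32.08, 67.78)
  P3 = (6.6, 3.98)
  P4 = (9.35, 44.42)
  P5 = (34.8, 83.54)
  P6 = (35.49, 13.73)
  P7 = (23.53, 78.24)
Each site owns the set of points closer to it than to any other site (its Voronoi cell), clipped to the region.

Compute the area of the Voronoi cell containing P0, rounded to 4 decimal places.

Area of P0's cell: 525.4277

1. box [0,39]×[0,95]: [(0, 0) (39, 0) (39, 95) (0, 95)]
2. ⊥bis P0·P1 via (22.21,55.21): [(0, 69.1933) (0, 0) (39, 0) (39, 44.6391)]  |A|=2219.7318
3. ⊥bis P0·P2 via (20.55,51.02): [(0, 65.1573) (0, 0) (39, 0) (39, 38.3274)]  |A|=2017.9514
4. ⊥bis P0·P3 via (7.81,19.12): [(0, 65.1573) (0, 19.7442) (39, 16.6273) (39, 38.3274)]  |A|=1308.7081
5. ⊥bis P0·P4 via (9.185,39.34): [(38.9325, 38.3738) (0, 39.6383) (0, 19.7442) (39, 16.6273) (39, 38.3274)]  |A|=811.9488
6. ⊥bis P0·P5 via (21.91,58.9): [(38.9325, 38.3738) (0, 39.6383) (0, 19.7442) (39, 16.6273) (39, 38.3274)]  |A|=811.9488
7. ⊥bis P0·P6 via (22.255,23.995): [(33.5429, 38.5488) (0, 39.6383) (0, 19.7442) (17.8515, 18.3175)]  |A|=525.4277
8. ⊥bis P0·P7 via (16.275,56.25): [(33.5429, 38.5488) (0, 39.6383) (0, 19.7442) (17.8515, 18.3175)]  |A|=525.4277
9. canonical 4-gon: [(33.5429, 38.5488) (0, 39.6383) (0, 19.7442) (17.8515, 18.3175)]
10. shoelace: 525.4277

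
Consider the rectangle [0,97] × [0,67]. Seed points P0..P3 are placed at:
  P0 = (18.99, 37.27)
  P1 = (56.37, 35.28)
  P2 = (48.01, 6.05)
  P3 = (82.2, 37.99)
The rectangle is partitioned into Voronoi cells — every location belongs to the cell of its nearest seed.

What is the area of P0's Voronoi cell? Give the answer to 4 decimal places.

Area of P0's cell: 2195.4441

1. box [0,97]×[0,67]: [(0, 0) (97, 0) (97, 67) (0, 67)]
2. ⊥bis P0·P1 via (37.68,36.275): [(0, 0) (35.7488, 0) (39.3157, 67) (0, 67)]  |A|=2514.6619
3. ⊥bis P0·P2 via (33.5,21.66): [(0, 0) (10.198, 0) (37.0791, 24.9868) (39.3157, 67) (0, 67)]  |A|=2195.4441
4. ⊥bis P0·P3 via (50.595,37.63): [(0, 0) (10.198, 0) (37.0791, 24.9868) (39.3157, 67) (0, 67)]  |A|=2195.4441
5. canonical 5-gon: [(0, 0) (10.198, 0) (37.0791, 24.9868) (39.3157, 67) (0, 67)]
6. shoelace: 2195.4441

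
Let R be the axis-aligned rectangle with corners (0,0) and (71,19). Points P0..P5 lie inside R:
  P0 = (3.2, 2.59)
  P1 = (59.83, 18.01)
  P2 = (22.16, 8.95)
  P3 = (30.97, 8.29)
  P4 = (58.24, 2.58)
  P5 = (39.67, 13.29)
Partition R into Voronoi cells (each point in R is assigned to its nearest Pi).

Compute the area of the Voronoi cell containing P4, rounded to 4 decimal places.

Area of P4's cell: 239.8250

1. box [0,71]×[0,19]: [(0, 0) (71, 0) (71, 19) (0, 19)]
2. ⊥bis P4·P0 via (30.72,2.585): [(30.7195, 0) (71, 0) (71, 19) (30.723, 19)]  |A|=765.2961
3. ⊥bis P4·P1 via (59.035,10.295): [(30.7219, 13.2125) (30.7195, 0) (71, 0) (71, 9.0621)]  |A|=448.6049
4. ⊥bis P4·P2 via (40.2,5.765): [(41.322, 12.1203) (39.1822, 0) (71, 0) (71, 9.0621)]  |A|=327.2917
5. ⊥bis P4·P3 via (44.605,5.435): [(45.9059, 11.6479) (43.467, 0) (71, 0) (71, 9.0621)]  |A|=274.053
6. ⊥bis P4·P5 via (48.955,7.935): [(50.8052, 11.143) (44.3786, 0) (71, 0) (71, 9.0621)]  |A|=239.825
7. canonical 4-gon: [(50.8052, 11.143) (44.3786, 0) (71, 0) (71, 9.0621)]
8. shoelace: 239.825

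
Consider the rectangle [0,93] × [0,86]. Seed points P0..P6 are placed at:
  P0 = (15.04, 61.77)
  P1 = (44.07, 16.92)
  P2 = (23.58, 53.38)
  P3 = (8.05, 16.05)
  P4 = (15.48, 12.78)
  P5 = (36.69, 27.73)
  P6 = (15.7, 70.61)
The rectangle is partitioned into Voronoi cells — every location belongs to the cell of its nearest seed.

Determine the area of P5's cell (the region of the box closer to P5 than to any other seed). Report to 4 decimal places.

Area of P5's cell: 1420.6150

1. box [0,93]×[0,86]: [(0, 0) (93, 0) (93, 86) (0, 86)]
2. ⊥bis P5·P0 via (25.865,44.75): [(0, 28.2994) (0, 0) (93, 0) (93, 86) (90.7218, 86)]  |A|=5380.65
3. ⊥bis P5·P1 via (40.38,22.325): [(0, 28.2994) (0, 0) (7.679, 0) (93, 58.2487) (93, 86) (90.7218, 86)]  |A|=2895.7303
4. ⊥bis P5·P2 via (30.135,40.555): [(0, 25.1527) (0, 0) (7.679, 0) (93, 58.2487) (93, 72.686)]  |A|=2064.5783
5. ⊥bis P5·P3 via (22.37,21.89): [(17.4104, 34.0513) (26.1535, 12.6126) (93, 58.2487) (93, 72.686)]  |A|=1461.7075
6. ⊥bis P5·P4 via (26.085,20.255): [(17.4104, 34.0513) (18.8517, 30.5171) (29.744, 15.0638) (93, 58.2487) (93, 72.686)]  |A|=1420.615
7. ⊥bis P5·P6 via (26.195,49.17): [(17.4104, 34.0513) (18.8517, 30.5171) (29.744, 15.0638) (93, 58.2487) (93, 72.686)]  |A|=1420.615
8. canonical 5-gon: [(17.4104, 34.0513) (18.8517, 30.5171) (29.744, 15.0638) (93, 58.2487) (93, 72.686)]
9. shoelace: 1420.615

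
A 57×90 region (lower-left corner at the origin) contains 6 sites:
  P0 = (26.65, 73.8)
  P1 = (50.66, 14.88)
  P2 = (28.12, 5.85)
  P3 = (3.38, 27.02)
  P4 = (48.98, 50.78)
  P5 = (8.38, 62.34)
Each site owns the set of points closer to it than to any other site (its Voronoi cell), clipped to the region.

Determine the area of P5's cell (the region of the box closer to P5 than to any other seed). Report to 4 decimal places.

Area of P5's cell: 811.7174

1. box [0,57]×[0,90]: [(0, 0) (57, 0) (57, 90) (0, 90)]
2. ⊥bis P5·P0 via (17.515,68.07): [(0, 0) (57, 0) (57, 5.1214) (3.7592, 90) (0, 90)]  |A|=2870.4993
3. ⊥bis P5·P1 via (29.52,38.61): [(0, 12.3119) (33.6732, 42.3099) (3.7592, 90) (0, 90)]  |A|=1397.6424
4. ⊥bis P5·P2 via (18.25,34.095): [(0, 27.7177) (28.4547, 37.6609) (33.6732, 42.3099) (3.7592, 90) (0, 90)]  |A|=1178.4599
5. ⊥bis P5·P3 via (5.88,44.68): [(0, 45.5124) (32.1579, 40.96) (33.6732, 42.3099) (3.7592, 90) (0, 90)]  |A|=863.8135
6. ⊥bis P5·P4 via (28.68,56.56): [(0, 45.5124) (24.5451, 42.0377) (27.4483, 52.234) (3.7592, 90) (0, 90)]  |A|=811.7174
7. canonical 5-gon: [(0, 45.5124) (24.5451, 42.0377) (27.4483, 52.234) (3.7592, 90) (0, 90)]
8. shoelace: 811.7174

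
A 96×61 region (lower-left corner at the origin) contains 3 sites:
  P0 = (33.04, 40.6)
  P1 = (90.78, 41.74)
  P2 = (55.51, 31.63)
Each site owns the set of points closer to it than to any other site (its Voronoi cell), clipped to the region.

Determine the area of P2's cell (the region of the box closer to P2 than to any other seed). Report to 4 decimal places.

Area of P2's cell: 2005.9488

1. box [0,96]×[0,61]: [(0, 0) (96, 0) (96, 61) (0, 61)]
2. ⊥bis P2·P0 via (44.275,36.115): [(29.8579, 0) (96, 0) (96, 61) (54.2091, 61)]  |A|=3291.9566
3. ⊥bis P2·P1 via (73.145,36.685): [(29.8579, 0) (83.6606, 0) (66.1752, 61) (54.2091, 61)]  |A|=2005.9488
4. canonical 4-gon: [(29.8579, 0) (83.6606, 0) (66.1752, 61) (54.2091, 61)]
5. shoelace: 2005.9488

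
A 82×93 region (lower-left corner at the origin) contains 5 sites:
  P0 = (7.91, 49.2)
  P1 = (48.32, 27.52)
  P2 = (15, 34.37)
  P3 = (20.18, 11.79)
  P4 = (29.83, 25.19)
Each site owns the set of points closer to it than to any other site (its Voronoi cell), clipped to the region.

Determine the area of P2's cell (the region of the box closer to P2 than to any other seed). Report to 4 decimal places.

1. box [0,82]×[0,93]: [(0, 0) (82, 0) (82, 93) (0, 93)]
2. ⊥bis P2·P0 via (11.455,41.785): [(0, 36.3085) (0, 0) (82, 0) (82, 75.5115)]  |A|=4584.6217
3. ⊥bis P2·P1 via (31.66,30.945): [(36.3337, 53.6792) (0, 36.3085) (0, 0) (25.2983, 0)]  |A|=1338.6069
4. ⊥bis P2·P3 via (17.59,23.08): [(30.6595, 26.0782) (36.3337, 53.6792) (0, 36.3085) (0, 19.0447)]  |A|=716.7892
5. ⊥bis P2·P4 via (22.415,29.78): [(18.3797, 23.2612) (35.8985, 51.5622) (36.3337, 53.6792) (0, 36.3085) (0, 19.0447)]  |A|=567.7002
6. canonical 5-gon: [(18.3797, 23.2612) (35.8985, 51.5622) (36.3337, 53.6792) (0, 36.3085) (0, 19.0447)]
7. shoelace: 567.7002

Area of P2's cell: 567.7002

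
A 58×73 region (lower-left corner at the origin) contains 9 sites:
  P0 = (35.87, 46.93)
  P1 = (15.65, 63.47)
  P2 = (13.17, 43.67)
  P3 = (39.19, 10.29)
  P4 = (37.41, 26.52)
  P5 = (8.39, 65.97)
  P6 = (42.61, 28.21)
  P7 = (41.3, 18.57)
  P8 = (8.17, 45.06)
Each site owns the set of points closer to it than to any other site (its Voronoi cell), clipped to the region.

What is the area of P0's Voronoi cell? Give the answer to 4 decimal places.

1. box [0,58]×[0,73]: [(0, 0) (58, 0) (58, 73) (0, 73)]
2. ⊥bis P0·P1 via (25.76,55.2): [(0, 23.7086) (0, 0) (58, 0) (58, 73) (40.3204, 73)]  |A|=3240.2753
3. ⊥bis P0·P2 via (24.52,45.3): [(23.4958, 52.432) (31.0256, 0) (58, 0) (58, 73) (40.3204, 73)]  |A|=2148.3812
4. ⊥bis P0·P3 via (37.53,28.61): [(23.4958, 52.432) (27.0532, 27.6607) (58, 30.4648) (58, 73) (40.3204, 73)]  |A|=1303.9227
5. ⊥bis P0·P4 via (36.64,36.725): [(23.4958, 52.432) (25.8682, 35.9122) (58, 38.3367) (58, 73) (40.3204, 73)]  |A|=1048.1132
6. ⊥bis P0·P5 via (22.13,56.45): [(23.4958, 52.432) (25.8682, 35.9122) (58, 38.3367) (58, 73) (40.3204, 73)]  |A|=1048.1132
7. ⊥bis P0·P6 via (39.24,37.57): [(23.4958, 52.432) (25.8682, 35.9122) (36.9601, 36.7492) (58, 44.3244) (58, 73) (40.3204, 73)]  |A|=985.1228
8. ⊥bis P0·P7 via (38.585,32.75): [(23.4958, 52.432) (25.8682, 35.9122) (36.9601, 36.7492) (58, 44.3244) (58, 73) (40.3204, 73)]  |A|=985.1228
9. ⊥bis P0·P8 via (22.02,45.995): [(23.4958, 52.432) (25.8682, 35.9122) (36.9601, 36.7492) (58, 44.3244) (58, 73) (40.3204, 73)]  |A|=985.1228
10. canonical 6-gon: [(23.4958, 52.432) (25.8682, 35.9122) (36.9601, 36.7492) (58, 44.3244) (58, 73) (40.3204, 73)]
11. shoelace: 985.1228

Area of P0's cell: 985.1228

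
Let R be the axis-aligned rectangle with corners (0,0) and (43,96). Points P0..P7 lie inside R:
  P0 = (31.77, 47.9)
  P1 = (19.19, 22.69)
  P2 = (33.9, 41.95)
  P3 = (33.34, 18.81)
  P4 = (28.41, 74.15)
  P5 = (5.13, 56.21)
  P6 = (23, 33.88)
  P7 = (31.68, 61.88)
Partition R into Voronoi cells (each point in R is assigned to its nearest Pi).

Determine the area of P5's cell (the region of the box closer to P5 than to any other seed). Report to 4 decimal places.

Area of P5's cell: 620.9843

1. box [0,43]×[0,96]: [(0, 0) (43, 0) (43, 96) (0, 96)]
2. ⊥bis P5·P0 via (18.45,52.055): [(0, 0) (2.2121, 0) (32.1581, 96) (0, 96)]  |A|=1649.7692
3. ⊥bis P5·P1 via (12.16,39.45): [(0, 34.3495) (14.873, 40.588) (32.1581, 96) (0, 96)]  |A|=1349.4363
4. ⊥bis P5·P2 via (19.515,49.08): [(0, 34.3495) (14.873, 40.588) (32.1581, 96) (0, 96)]  |A|=1349.4363
5. ⊥bis P5·P3 via (19.235,37.51): [(0, 34.3495) (14.873, 40.588) (32.1581, 96) (0, 96)]  |A|=1349.4363
6. ⊥bis P5·P4 via (16.77,65.18): [(0, 86.9417) (0, 34.3495) (14.873, 40.588) (20.8804, 59.8462)]  |A|=673.5477
7. ⊥bis P5·P6 via (14.065,45.045): [(0, 86.9417) (0, 34.3495) (1.4712, 34.9666) (16.9947, 47.3895) (20.8804, 59.8462)]  |A|=633.9345
8. ⊥bis P5·P7 via (18.405,59.045): [(17.2193, 64.5969) (0, 86.9417) (0, 34.3495) (1.4712, 34.9666) (16.9947, 47.3895) (19.3094, 54.8101)]  |A|=620.9843
9. canonical 6-gon: [(17.2193, 64.5969) (0, 86.9417) (0, 34.3495) (1.4712, 34.9666) (16.9947, 47.3895) (19.3094, 54.8101)]
10. shoelace: 620.9843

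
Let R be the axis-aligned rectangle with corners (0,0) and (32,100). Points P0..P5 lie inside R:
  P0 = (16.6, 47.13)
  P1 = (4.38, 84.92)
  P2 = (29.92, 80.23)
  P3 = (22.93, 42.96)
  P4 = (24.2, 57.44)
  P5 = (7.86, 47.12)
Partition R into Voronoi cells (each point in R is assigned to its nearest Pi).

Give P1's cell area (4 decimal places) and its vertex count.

Area of P1's cell: 566.9226 (5 vertices)

1. box [0,32]×[0,100]: [(0, 0) (32, 0) (32, 100) (0, 100)]
2. ⊥bis P1·P0 via (10.49,66.025): [(0, 62.6329) (32, 72.9806) (32, 100) (0, 100)]  |A|=1030.1841
3. ⊥bis P1·P2 via (17.15,82.575): [(0, 62.6329) (14.3394, 67.2698) (20.3498, 100) (0, 100)]  |A|=600.9388
4. ⊥bis P1·P3 via (13.655,63.94): [(0, 62.6329) (14.3394, 67.2698) (20.3498, 100) (0, 100)]  |A|=600.9388
5. ⊥bis P1·P4 via (14.29,71.18): [(0, 62.6329) (4.4223, 64.0629) (15.1747, 71.8181) (20.3498, 100) (0, 100)]  |A|=579.7251
6. ⊥bis P1·P5 via (6.12,66.02): [(0, 65.4566) (7.2844, 66.1272) (15.1747, 71.8181) (20.3498, 100) (0, 100)]  |A|=566.9226
7. canonical 5-gon: [(0, 65.4566) (7.2844, 66.1272) (15.1747, 71.8181) (20.3498, 100) (0, 100)]
8. shoelace: 566.9226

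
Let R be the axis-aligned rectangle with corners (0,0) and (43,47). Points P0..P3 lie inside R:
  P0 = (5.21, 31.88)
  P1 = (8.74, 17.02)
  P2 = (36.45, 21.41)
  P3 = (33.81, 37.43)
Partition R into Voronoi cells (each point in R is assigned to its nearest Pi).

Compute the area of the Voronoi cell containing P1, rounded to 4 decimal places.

1. box [0,43]×[0,47]: [(0, 0) (43, 0) (43, 47) (0, 47)]
2. ⊥bis P1·P0 via (6.975,24.45): [(0, 22.7931) (0, 0) (43, 0) (43, 33.0078)]  |A|=1199.7181
3. ⊥bis P1·P2 via (22.595,19.215): [(21.2292, 27.8361) (0, 22.7931) (0, 0) (25.6392, 0)]  |A|=598.7864
4. ⊥bis P1·P3 via (21.275,27.225): [(21.3383, 27.1472) (20.8507, 27.7462) (0, 22.7931) (0, 0) (25.6392, 0)]  |A|=598.6512
5. canonical 5-gon: [(21.3383, 27.1472) (20.8507, 27.7462) (0, 22.7931) (0, 0) (25.6392, 0)]
6. shoelace: 598.6512

Area of P1's cell: 598.6512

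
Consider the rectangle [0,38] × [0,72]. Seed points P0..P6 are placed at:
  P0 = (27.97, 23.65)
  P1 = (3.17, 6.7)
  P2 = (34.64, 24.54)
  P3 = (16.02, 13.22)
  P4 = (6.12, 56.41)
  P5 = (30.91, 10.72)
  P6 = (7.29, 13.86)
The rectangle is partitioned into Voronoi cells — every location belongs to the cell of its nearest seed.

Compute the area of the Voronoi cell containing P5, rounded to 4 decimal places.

1. box [0,38]×[0,72]: [(0, 0) (38, 0) (38, 72) (0, 72)]
2. ⊥bis P5·P0 via (29.44,17.185): [(0, 10.491) (0, 0) (38, 0) (38, 19.1314)]  |A|=562.8245
3. ⊥bis P5·P1 via (17.04,8.71): [(16.2466, 14.1851) (18.3022, 0) (38, 0) (38, 19.1314)]  |A|=347.7938
4. ⊥bis P5·P2 via (32.775,17.63): [(32.145, 17.8) (16.2466, 14.1851) (18.3022, 0) (38, 0) (38, 16.2198)]  |A|=339.2701
5. ⊥bis P5·P3 via (23.465,11.97): [(32.145, 17.8) (24.1382, 15.9795) (21.4553, 0) (38, 0) (38, 16.2198)]  |A|=256.2621
6. ⊥bis P5·P4 via (18.515,33.565): [(32.145, 17.8) (24.1382, 15.9795) (21.4553, 0) (38, 0) (38, 16.2198)]  |A|=256.2621
7. ⊥bis P5·P6 via (19.1,12.29): [(32.145, 17.8) (24.1382, 15.9795) (21.4553, 0) (38, 0) (38, 16.2198)]  |A|=256.2621
8. canonical 5-gon: [(32.145, 17.8) (24.1382, 15.9795) (21.4553, 0) (38, 0) (38, 16.2198)]
9. shoelace: 256.2621

Area of P5's cell: 256.2621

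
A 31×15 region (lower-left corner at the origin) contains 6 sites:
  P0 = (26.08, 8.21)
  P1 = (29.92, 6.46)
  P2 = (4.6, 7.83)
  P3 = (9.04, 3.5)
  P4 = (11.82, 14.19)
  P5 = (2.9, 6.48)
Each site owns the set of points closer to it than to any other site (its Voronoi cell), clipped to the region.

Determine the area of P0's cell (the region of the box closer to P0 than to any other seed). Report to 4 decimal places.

Area of P0's cell: 142.4533

1. box [0,31]×[0,15]: [(0, 0) (31, 0) (31, 15) (0, 15)]
2. ⊥bis P0·P1 via (28,7.335): [(0, 0) (24.6572, 0) (31, 13.9179) (31, 15) (0, 15)]  |A|=420.8611
3. ⊥bis P0·P2 via (15.34,8.02): [(15.4819, 0) (24.6572, 0) (31, 13.9179) (31, 15) (15.2165, 15)]  |A|=190.6231
4. ⊥bis P0·P3 via (17.56,5.855): [(15.2291, 14.2877) (19.1784, 0) (24.6572, 0) (31, 13.9179) (31, 15) (15.2165, 15)]  |A|=164.2158
5. ⊥bis P0·P4 via (18.95,11.2): [(17.2217, 7.0788) (19.1784, 0) (24.6572, 0) (31, 13.9179) (31, 15) (20.5435, 15)]  |A|=142.4533
6. ⊥bis P0·P5 via (14.49,7.345): [(17.2217, 7.0788) (19.1784, 0) (24.6572, 0) (31, 13.9179) (31, 15) (20.5435, 15)]  |A|=142.4533
7. canonical 6-gon: [(17.2217, 7.0788) (19.1784, 0) (24.6572, 0) (31, 13.9179) (31, 15) (20.5435, 15)]
8. shoelace: 142.4533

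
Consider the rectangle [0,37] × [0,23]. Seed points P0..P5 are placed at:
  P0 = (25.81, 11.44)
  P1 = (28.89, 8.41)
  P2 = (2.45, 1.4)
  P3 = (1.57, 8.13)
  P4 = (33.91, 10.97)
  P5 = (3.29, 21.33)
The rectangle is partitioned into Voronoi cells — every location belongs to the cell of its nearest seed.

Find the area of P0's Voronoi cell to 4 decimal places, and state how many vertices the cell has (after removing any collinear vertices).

1. box [0,37]×[0,23]: [(0, 0) (37, 0) (37, 23) (0, 23)]
2. ⊥bis P0·P1 via (27.35,9.925): [(0, 0) (17.5861, 0) (37, 19.7342) (37, 23) (0, 23)]  |A|=659.4409
3. ⊥bis P0·P2 via (14.13,6.42): [(16.8893, 0) (17.5861, 0) (37, 19.7342) (37, 23) (7.004, 23)]  |A|=384.6681
4. ⊥bis P0·P3 via (13.69,9.785): [(14.1586, 6.3535) (16.8893, 0) (17.5861, 0) (37, 19.7342) (37, 23) (11.8855, 23)]  |A|=344.0385
5. ⊥bis P0·P4 via (29.86,11.205): [(14.1586, 6.3535) (16.8893, 0) (17.5861, 0) (29.9384, 12.5561) (30.5444, 23) (11.8855, 23)]  |A|=298.7969
6. ⊥bis P0·P5 via (14.55,16.385): [(13.2065, 13.3258) (14.1586, 6.3535) (16.8893, 0) (17.5861, 0) (29.9384, 12.5561) (30.5444, 23) (17.4551, 23)]  |A|=271.8562
7. canonical 7-gon: [(13.2065, 13.3258) (14.1586, 6.3535) (16.8893, 0) (17.5861, 0) (29.9384, 12.5561) (30.5444, 23) (17.4551, 23)]
8. shoelace: 271.8562

Area of P0's cell: 271.8562 (7 vertices)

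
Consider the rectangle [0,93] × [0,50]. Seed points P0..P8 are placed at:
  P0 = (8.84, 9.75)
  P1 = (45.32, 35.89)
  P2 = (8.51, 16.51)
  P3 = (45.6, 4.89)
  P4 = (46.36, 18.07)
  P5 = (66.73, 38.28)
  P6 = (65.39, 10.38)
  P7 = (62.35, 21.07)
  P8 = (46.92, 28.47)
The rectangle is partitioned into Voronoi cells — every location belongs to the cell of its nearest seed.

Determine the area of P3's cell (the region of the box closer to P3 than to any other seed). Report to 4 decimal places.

1. box [0,93]×[0,50]: [(0, 0) (93, 0) (93, 50) (0, 50)]
2. ⊥bis P3·P0 via (27.22,7.32): [(26.2522, 0) (93, 0) (93, 50) (32.8627, 50)]  |A|=3172.1273
3. ⊥bis P3·P1 via (45.46,20.39): [(28.9282, 20.2407) (26.2522, 0) (93, 0) (93, 20.8194)]  |A|=1342.4779
4. ⊥bis P3·P2 via (27.055,10.7): [(30.0472, 20.2508) (28.1136, 14.0789) (26.2522, 0) (93, 0) (93, 20.8194)]  |A|=1339.0346
5. ⊥bis P3·P4 via (45.98,11.48): [(27.9078, 12.5221) (26.2522, 0) (93, 0) (93, 8.7687)]  |A|=703.2977
6. ⊥bis P3·P5 via (56.165,21.585): [(74.7551, 9.8207) (27.9078, 12.5221) (26.2522, 0) (90.274, 0)]  |A|=609.9201
7. ⊥bis P3·P6 via (55.495,7.635): [(54.5657, 10.9849) (27.9078, 12.5221) (26.2522, 0) (57.613, 0)]  |A|=340.4271
8. ⊥bis P3·P7 via (53.975,12.98): [(54.5657, 10.9849) (27.9078, 12.5221) (26.2522, 0) (57.613, 0)]  |A|=340.4271
9. ⊥bis P3·P8 via (46.26,16.68): [(54.5657, 10.9849) (27.9078, 12.5221) (26.2522, 0) (57.613, 0)]  |A|=340.4271
10. canonical 4-gon: [(54.5657, 10.9849) (27.9078, 12.5221) (26.2522, 0) (57.613, 0)]
11. shoelace: 340.4271

Area of P3's cell: 340.4271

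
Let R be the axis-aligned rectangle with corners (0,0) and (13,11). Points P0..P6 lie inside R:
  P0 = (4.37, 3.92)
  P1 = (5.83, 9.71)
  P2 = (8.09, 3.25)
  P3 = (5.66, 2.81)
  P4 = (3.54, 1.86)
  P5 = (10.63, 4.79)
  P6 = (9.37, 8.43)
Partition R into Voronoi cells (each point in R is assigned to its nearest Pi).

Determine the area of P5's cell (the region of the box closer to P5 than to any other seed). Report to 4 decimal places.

1. box [0,13]×[0,11]: [(0, 0) (13, 0) (13, 11) (0, 11)]
2. ⊥bis P5·P0 via (7.5,4.355): [(8.1052, 0) (13, 0) (13, 11) (6.5765, 11)]  |A|=62.2504
3. ⊥bis P5·P1 via (8.23,7.25): [(7.2329, 6.2772) (8.1052, 0) (13, 0) (13, 11) (12.0737, 11)]  |A|=49.2691
4. ⊥bis P5·P2 via (9.36,4.02): [(7.7095, 6.7422) (11.7973, 0) (13, 0) (13, 11) (12.0737, 11)]  |A|=35.1239
5. ⊥bis P5·P3 via (8.145,3.8): [(7.7095, 6.7422) (11.7973, 0) (13, 0) (13, 11) (12.0737, 11)]  |A|=35.1239
6. ⊥bis P5·P4 via (7.085,3.325): [(7.7095, 6.7422) (11.7973, 0) (13, 0) (13, 11) (12.0737, 11)]  |A|=35.1239
7. ⊥bis P5·P6 via (10,6.61): [(8.1731, 5.9776) (11.7973, 0) (13, 0) (13, 7.6485)]  |A|=22.0537
8. canonical 4-gon: [(8.1731, 5.9776) (11.7973, 0) (13, 0) (13, 7.6485)]
9. shoelace: 22.0537

Area of P5's cell: 22.0537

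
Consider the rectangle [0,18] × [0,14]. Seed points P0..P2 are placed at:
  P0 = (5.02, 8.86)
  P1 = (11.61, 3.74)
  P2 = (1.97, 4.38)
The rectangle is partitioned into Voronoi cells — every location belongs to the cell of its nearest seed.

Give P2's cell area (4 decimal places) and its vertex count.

1. box [0,18]×[0,14]: [(0, 0) (18, 0) (18, 14) (0, 14)]
2. ⊥bis P2·P0 via (3.495,6.62): [(0, 8.9994) (0, 0) (13.2188, 0)]  |A|=59.4807
3. ⊥bis P2·P1 via (6.79,4.06): [(6.8101, 4.3631) (0, 8.9994) (0, 0) (6.5205, 0)]  |A|=44.8681
4. canonical 4-gon: [(6.8101, 4.3631) (0, 8.9994) (0, 0) (6.5205, 0)]
5. shoelace: 44.8681

Area of P2's cell: 44.8681 (4 vertices)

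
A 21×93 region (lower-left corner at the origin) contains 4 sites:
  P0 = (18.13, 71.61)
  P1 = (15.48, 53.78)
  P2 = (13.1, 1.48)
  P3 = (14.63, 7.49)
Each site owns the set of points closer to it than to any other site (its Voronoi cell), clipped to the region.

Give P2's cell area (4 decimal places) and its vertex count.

1. box [0,21]×[0,93]: [(0, 0) (21, 0) (21, 93) (0, 93)]
2. ⊥bis P2·P0 via (15.615,36.545): [(0, 37.665) (0, 0) (21, 0) (21, 36.1588)]  |A|=775.1492
3. ⊥bis P2·P1 via (14.29,27.63): [(0, 28.2803) (0, 0) (21, 0) (21, 27.3247)]  |A|=583.8519
4. ⊥bis P2·P3 via (13.865,4.485): [(0, 8.0147) (0, 0) (21, 0) (21, 2.6686)]  |A|=112.1746
5. canonical 4-gon: [(0, 8.0147) (0, 0) (21, 0) (21, 2.6686)]
6. shoelace: 112.1746

Area of P2's cell: 112.1746 (4 vertices)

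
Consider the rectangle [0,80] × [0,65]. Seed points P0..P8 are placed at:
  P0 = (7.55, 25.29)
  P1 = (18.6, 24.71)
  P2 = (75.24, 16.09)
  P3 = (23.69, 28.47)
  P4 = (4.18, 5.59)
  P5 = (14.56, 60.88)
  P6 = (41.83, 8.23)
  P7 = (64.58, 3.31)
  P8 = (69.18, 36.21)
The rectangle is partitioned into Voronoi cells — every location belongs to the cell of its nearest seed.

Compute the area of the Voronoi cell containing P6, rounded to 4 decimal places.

1. box [0,80]×[0,65]: [(0, 0) (80, 0) (80, 65) (0, 65)]
2. ⊥bis P6·P0 via (24.69,16.76): [(16.3491, 0) (80, 0) (80, 65) (48.6974, 65)]  |A|=3085.9876
3. ⊥bis P6·P1 via (30.215,16.47): [(18.5307, 0) (80, 0) (80, 65) (64.6435, 65)]  |A|=2496.8371
4. ⊥bis P6·P2 via (58.535,12.16): [(50.7209, 45.3749) (18.5307, 0) (61.3957, 0)]  |A|=972.4973
5. ⊥bis P6·P3 via (32.76,18.35): [(52.844, 36.3502) (29.434, 15.369) (18.5307, 0) (61.3957, 0)]  |A|=844.5905
6. ⊥bis P6·P4 via (23.005,6.91): [(52.844, 36.3502) (29.434, 15.369) (23.0435, 6.3611) (23.4895, 0) (61.3957, 0)]  |A|=828.8187
7. ⊥bis P6·P5 via (28.195,34.555): [(52.844, 36.3502) (29.434, 15.369) (23.0435, 6.3611) (23.4895, 0) (61.3957, 0)]  |A|=828.8187
8. ⊥bis P6·P7 via (53.205,5.77): [(56.4779, 20.9039) (52.844, 36.3502) (29.434, 15.369) (23.0435, 6.3611) (23.4895, 0) (51.9572, 0)]  |A|=730.167
9. ⊥bis P6·P8 via (55.505,22.22): [(56.4779, 20.9039) (56.3664, 21.378) (46.691, 30.8356) (29.434, 15.369) (23.0435, 6.3611) (23.4895, 0) (51.9572, 0)]  |A|=674.3923
10. canonical 7-gon: [(56.4779, 20.9039) (56.3664, 21.378) (46.691, 30.8356) (29.434, 15.369) (23.0435, 6.3611) (23.4895, 0) (51.9572, 0)]
11. shoelace: 674.3923

Area of P6's cell: 674.3923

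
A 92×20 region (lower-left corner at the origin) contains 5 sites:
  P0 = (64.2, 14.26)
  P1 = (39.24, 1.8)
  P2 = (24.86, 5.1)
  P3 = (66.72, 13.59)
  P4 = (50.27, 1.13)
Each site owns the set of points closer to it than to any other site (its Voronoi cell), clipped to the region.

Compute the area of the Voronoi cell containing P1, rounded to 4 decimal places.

Area of P1's cell: 234.3897

1. box [0,92]×[0,20]: [(0, 0) (92, 0) (92, 20) (0, 20)]
2. ⊥bis P1·P0 via (51.72,8.03): [(0, 0) (55.7286, 0) (45.7446, 20) (0, 20)]  |A|=1014.7316
3. ⊥bis P1·P2 via (32.05,3.45): [(31.2583, 0) (55.7286, 0) (45.7446, 20) (35.848, 20)]  |A|=343.669
4. ⊥bis P1·P3 via (52.98,7.695): [(31.2583, 0) (55.7286, 0) (45.7446, 20) (35.848, 20)]  |A|=343.669
5. ⊥bis P1·P4 via (44.755,1.465): [(31.2583, 0) (44.666, 0) (45.8661, 19.7566) (45.7446, 20) (35.848, 20)]  |A|=234.3897
6. canonical 5-gon: [(31.2583, 0) (44.666, 0) (45.8661, 19.7566) (45.7446, 20) (35.848, 20)]
7. shoelace: 234.3897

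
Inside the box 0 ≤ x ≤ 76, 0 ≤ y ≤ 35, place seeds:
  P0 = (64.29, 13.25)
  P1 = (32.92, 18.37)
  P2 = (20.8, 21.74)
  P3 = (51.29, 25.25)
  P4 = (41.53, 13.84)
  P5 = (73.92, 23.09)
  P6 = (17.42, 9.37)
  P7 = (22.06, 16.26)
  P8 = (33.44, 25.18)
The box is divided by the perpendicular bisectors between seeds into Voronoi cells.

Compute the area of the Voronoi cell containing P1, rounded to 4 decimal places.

1. box [0,76]×[0,35]: [(0, 0) (76, 0) (76, 35) (0, 35)]
2. ⊥bis P1·P0 via (48.605,15.81): [(0, 0) (46.0246, 0) (51.7371, 35) (0, 35)]  |A|=1710.8291
3. ⊥bis P1·P2 via (26.86,20.055): [(21.2837, 0) (46.0246, 0) (51.7371, 35) (31.0155, 35)]  |A|=795.5939
4. ⊥bis P1·P3 via (42.105,21.81): [(21.2837, 0) (46.0246, 0) (47.3142, 7.9012) (37.165, 35) (31.0155, 35)]  |A|=598.1516
5. ⊥bis P1·P4 via (37.225,16.105): [(21.2837, 0) (28.7516, 0) (41.3239, 23.8956) (37.165, 35) (31.0155, 35)]  |A|=357.7994
6. ⊥bis P1·P5 via (53.42,20.73): [(21.2837, 0) (28.7516, 0) (41.3239, 23.8956) (37.165, 35) (31.0155, 35)]  |A|=357.7994
7. ⊥bis P1·P6 via (25.17,13.87): [(25.1499, 13.9047) (30.8775, 4.0405) (41.3239, 23.8956) (37.165, 35) (31.0155, 35)]  |A|=283.8237
8. ⊥bis P1·P7 via (27.49,17.315): [(26.9175, 20.2617) (29.6626, 6.1327) (30.8775, 4.0405) (41.3239, 23.8956) (37.165, 35) (31.0155, 35)]  |A|=262.611
9. ⊥bis P1·P8 via (33.18,21.775): [(27.4597, 22.2118) (26.9175, 20.2617) (29.6626, 6.1327) (30.8775, 4.0405) (39.9367, 21.2591)]  |A|=125.7033
10. canonical 5-gon: [(27.4597, 22.2118) (26.9175, 20.2617) (29.6626, 6.1327) (30.8775, 4.0405) (39.9367, 21.2591)]
11. shoelace: 125.7033

Area of P1's cell: 125.7033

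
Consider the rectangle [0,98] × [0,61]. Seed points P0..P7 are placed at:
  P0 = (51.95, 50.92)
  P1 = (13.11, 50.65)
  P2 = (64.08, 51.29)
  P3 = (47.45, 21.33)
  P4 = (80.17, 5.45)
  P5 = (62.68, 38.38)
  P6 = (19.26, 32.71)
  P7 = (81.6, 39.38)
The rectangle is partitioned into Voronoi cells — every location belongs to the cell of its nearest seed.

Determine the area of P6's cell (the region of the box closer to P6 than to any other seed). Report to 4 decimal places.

1. box [0,98]×[0,61]: [(0, 0) (98, 0) (98, 61) (0, 61)]
2. ⊥bis P6·P0 via (35.605,41.815): [(0, 0) (58.8981, 0) (24.918, 61) (0, 61)]  |A|=2556.39
3. ⊥bis P6·P1 via (16.185,41.68): [(0, 36.1316) (0, 0) (58.8981, 0) (32.5543, 47.2915)]  |A|=1980.8105
4. ⊥bis P6·P2 via (41.67,42): [(0, 36.1316) (0, 0) (58.8981, 0) (32.5543, 47.2915)]  |A|=1980.8105
5. ⊥bis P6·P3 via (33.355,27.02): [(0, 36.1316) (0, 0) (22.4473, 0) (37.7634, 37.9403) (32.5543, 47.2915)]  |A|=1289.3339
6. ⊥bis P6·P4 via (49.715,19.08): [(0, 36.1316) (0, 0) (22.4473, 0) (37.7634, 37.9403) (32.5543, 47.2915)]  |A|=1289.3339
7. ⊥bis P6·P5 via (40.97,35.545): [(0, 36.1316) (0, 0) (22.4473, 0) (37.7634, 37.9403) (32.5543, 47.2915)]  |A|=1289.3339
8. ⊥bis P6·P7 via (50.43,36.045): [(0, 36.1316) (0, 0) (22.4473, 0) (37.7634, 37.9403) (32.5543, 47.2915)]  |A|=1289.3339
9. canonical 5-gon: [(0, 36.1316) (0, 0) (22.4473, 0) (37.7634, 37.9403) (32.5543, 47.2915)]
10. shoelace: 1289.3339

Area of P6's cell: 1289.3339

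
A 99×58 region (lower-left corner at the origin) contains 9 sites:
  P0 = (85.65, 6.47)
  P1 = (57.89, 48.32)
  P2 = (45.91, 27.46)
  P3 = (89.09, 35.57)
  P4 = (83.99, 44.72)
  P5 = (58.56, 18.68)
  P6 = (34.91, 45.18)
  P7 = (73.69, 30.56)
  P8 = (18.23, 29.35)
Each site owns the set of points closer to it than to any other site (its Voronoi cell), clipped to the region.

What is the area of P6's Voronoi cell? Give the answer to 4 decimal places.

Area of P6's cell: 649.2800

1. box [0,99]×[0,58]: [(0, 0) (99, 0) (99, 58) (0, 58)]
2. ⊥bis P6·P0 via (60.28,25.825): [(0, 0) (40.5779, 0) (84.8266, 58) (0, 58)]  |A|=3636.7297
3. ⊥bis P6·P1 via (46.4,46.75): [(0, 0) (40.5779, 0) (50.9333, 13.5735) (44.8628, 58) (0, 58)]  |A|=2749.0045
4. ⊥bis P6·P2 via (40.41,36.32): [(0, 11.2348) (47.2454, 40.5632) (44.8628, 58) (0, 58)]  |A|=1495.8523
5. ⊥bis P6·P3 via (62,40.375): [(0, 11.2348) (47.2454, 40.5632) (44.8628, 58) (0, 58)]  |A|=1495.8523
6. ⊥bis P6·P4 via (59.45,44.95): [(0, 11.2348) (47.2454, 40.5632) (44.8628, 58) (0, 58)]  |A|=1495.8523
7. ⊥bis P6·P5 via (46.735,31.93): [(0, 11.2348) (47.2454, 40.5632) (44.8628, 58) (0, 58)]  |A|=1495.8523
8. ⊥bis P6·P7 via (54.3,37.87): [(0, 11.2348) (47.2454, 40.5632) (44.8628, 58) (0, 58)]  |A|=1495.8523
9. ⊥bis P6·P8 via (26.57,37.265): [(32.2652, 31.264) (47.2454, 40.5632) (44.8628, 58) (6.8916, 58)]  |A|=649.28
10. canonical 4-gon: [(32.2652, 31.264) (47.2454, 40.5632) (44.8628, 58) (6.8916, 58)]
11. shoelace: 649.28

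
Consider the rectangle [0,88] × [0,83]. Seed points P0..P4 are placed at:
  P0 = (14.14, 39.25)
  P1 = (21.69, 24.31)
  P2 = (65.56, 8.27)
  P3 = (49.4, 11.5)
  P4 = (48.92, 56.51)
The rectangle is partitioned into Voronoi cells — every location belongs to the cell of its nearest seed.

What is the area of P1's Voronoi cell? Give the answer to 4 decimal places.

1. box [0,88]×[0,83]: [(0, 0) (88, 0) (88, 83) (0, 83)]
2. ⊥bis P1·P0 via (17.915,31.78): [(0, 22.7266) (0, 0) (88, 0) (88, 67.1978)]  |A|=3956.6717
3. ⊥bis P1·P2 via (43.625,16.29): [(56.3993, 51.2282) (0, 22.7266) (0, 0) (37.669, 0)]  |A|=1605.7385
4. ⊥bis P1·P3 via (35.545,17.905): [(49.2888, 47.6349) (0, 22.7266) (0, 0) (27.2677, 0)]  |A|=1209.5299
5. ⊥bis P1·P4 via (35.305,40.41): [(42.9573, 33.9389) (35.188, 40.509) (0, 22.7266) (0, 0) (27.2677, 0)]  |A|=1135.5263
6. canonical 5-gon: [(42.9573, 33.9389) (35.188, 40.509) (0, 22.7266) (0, 0) (27.2677, 0)]
7. shoelace: 1135.5263

Area of P1's cell: 1135.5263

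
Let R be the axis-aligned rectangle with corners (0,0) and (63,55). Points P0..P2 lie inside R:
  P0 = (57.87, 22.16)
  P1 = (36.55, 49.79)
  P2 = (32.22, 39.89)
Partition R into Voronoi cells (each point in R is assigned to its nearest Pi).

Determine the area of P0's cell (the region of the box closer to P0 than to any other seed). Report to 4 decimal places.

1. box [0,63]×[0,55]: [(0, 0) (63, 0) (63, 55) (0, 55)]
2. ⊥bis P0·P1 via (47.21,35.975): [(0.5876, 0) (63, 0) (63, 48.159)]  |A|=1502.8578
3. ⊥bis P0·P2 via (45.045,31.025): [(49.9029, 38.0529) (23.5996, 0) (63, 0) (63, 48.159)]  |A|=1065.0206
4. canonical 4-gon: [(49.9029, 38.0529) (23.5996, 0) (63, 0) (63, 48.159)]
5. shoelace: 1065.0206

Area of P0's cell: 1065.0206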